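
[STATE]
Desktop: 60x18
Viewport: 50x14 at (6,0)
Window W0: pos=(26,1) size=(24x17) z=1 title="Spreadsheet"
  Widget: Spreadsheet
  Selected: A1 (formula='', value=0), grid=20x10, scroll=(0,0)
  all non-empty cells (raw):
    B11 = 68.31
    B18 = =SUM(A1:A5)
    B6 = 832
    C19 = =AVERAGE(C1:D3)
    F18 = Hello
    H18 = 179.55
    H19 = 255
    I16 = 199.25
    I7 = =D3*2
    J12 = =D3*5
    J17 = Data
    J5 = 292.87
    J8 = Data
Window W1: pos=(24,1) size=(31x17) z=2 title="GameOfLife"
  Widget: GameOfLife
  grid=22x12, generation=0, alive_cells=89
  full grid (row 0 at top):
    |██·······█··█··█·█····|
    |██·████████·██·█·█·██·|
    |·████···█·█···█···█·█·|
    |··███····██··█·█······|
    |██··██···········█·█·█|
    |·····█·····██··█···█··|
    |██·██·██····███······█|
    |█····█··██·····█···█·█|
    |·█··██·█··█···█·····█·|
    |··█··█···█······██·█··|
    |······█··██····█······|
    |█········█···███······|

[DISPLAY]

                                                  
                  ┏━━━━━━━━━━━━━━━━━━━━━━━━━━━━━┓ 
                  ┃ GameOfLife                  ┃ 
                  ┠─────────────────────────────┨ 
                  ┃Gen: 0                       ┃ 
                  ┃██·······█··█··█·█····       ┃ 
                  ┃██·████████·██·█·█·██·       ┃ 
                  ┃·████···█·█···█···█·█·       ┃ 
                  ┃··███····██··█·█······       ┃ 
                  ┃██··██···········█·█·█       ┃ 
                  ┃·····█·····██··█···█··       ┃ 
                  ┃██·██·██····███······█       ┃ 
                  ┃█····█··██·····█···█·█       ┃ 
                  ┃·█··██·█··█···█·····█·       ┃ 


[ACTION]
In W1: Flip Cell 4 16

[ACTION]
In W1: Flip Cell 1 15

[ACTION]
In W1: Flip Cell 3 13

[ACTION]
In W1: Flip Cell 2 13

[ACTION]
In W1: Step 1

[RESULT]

                                                  
                  ┏━━━━━━━━━━━━━━━━━━━━━━━━━━━━━┓ 
                  ┃ GameOfLife                  ┃ 
                  ┠─────────────────────────────┨ 
                  ┃Gen: 1                       ┃ 
                  ┃███·████·█████··█·█···       ┃ 
                  ┃·····███··█·█···██·██·       ┃ 
                  ┃█·····█·····███···█·█·       ┃ 
                  ┃█········██···███████·       ┃ 
                  ┃·██··█····██···██·█·█·       ┃ 
                  ┃··██·······██·███·█···       ┃ 
                  ┃██··█·███··█████······       ┃ 
                  ┃█·██····██·····█·····█       ┃ 
                  ┃·█··██····█····██·███·       ┃ 


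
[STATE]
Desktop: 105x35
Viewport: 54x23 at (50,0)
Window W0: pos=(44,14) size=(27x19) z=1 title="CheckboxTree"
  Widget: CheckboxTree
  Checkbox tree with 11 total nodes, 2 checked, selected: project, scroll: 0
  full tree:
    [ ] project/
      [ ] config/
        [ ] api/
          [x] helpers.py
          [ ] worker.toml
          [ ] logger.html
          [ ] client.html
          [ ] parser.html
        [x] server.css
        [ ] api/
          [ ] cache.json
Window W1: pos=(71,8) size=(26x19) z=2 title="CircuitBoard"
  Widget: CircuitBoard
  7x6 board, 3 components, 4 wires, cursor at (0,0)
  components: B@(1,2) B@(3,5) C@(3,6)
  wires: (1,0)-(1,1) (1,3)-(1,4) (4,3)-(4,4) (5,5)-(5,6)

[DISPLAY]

                                                      
                                                      
                                                      
                                                      
                                                      
                                                      
                                                      
                                                      
                     ┏━━━━━━━━━━━━━━━━━━━━━━━━┓       
                     ┃ CircuitBoard           ┃       
                     ┠────────────────────────┨       
                     ┃   0 1 2 3 4 5 6        ┃       
                     ┃0  [.]                  ┃       
                     ┃                        ┃       
━━━━━━━━━━━━━━━━━━━━┓┃1   · ─ ·   B   · ─ ·   ┃       
kboxTree            ┃┃                        ┃       
────────────────────┨┃2                       ┃       
project/            ┃┃                        ┃       
] config/           ┃┃3                       ┃       
[-] api/            ┃┃                        ┃       
  [x] helpers.py    ┃┃4               · ─ ·   ┃       
  [ ] worker.toml   ┃┃                        ┃       
  [ ] logger.html   ┃┃5                       ┃       


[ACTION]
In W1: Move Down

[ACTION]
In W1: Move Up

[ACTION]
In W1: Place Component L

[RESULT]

                                                      
                                                      
                                                      
                                                      
                                                      
                                                      
                                                      
                                                      
                     ┏━━━━━━━━━━━━━━━━━━━━━━━━┓       
                     ┃ CircuitBoard           ┃       
                     ┠────────────────────────┨       
                     ┃   0 1 2 3 4 5 6        ┃       
                     ┃0  [L]                  ┃       
                     ┃                        ┃       
━━━━━━━━━━━━━━━━━━━━┓┃1   · ─ ·   B   · ─ ·   ┃       
kboxTree            ┃┃                        ┃       
────────────────────┨┃2                       ┃       
project/            ┃┃                        ┃       
] config/           ┃┃3                       ┃       
[-] api/            ┃┃                        ┃       
  [x] helpers.py    ┃┃4               · ─ ·   ┃       
  [ ] worker.toml   ┃┃                        ┃       
  [ ] logger.html   ┃┃5                       ┃       


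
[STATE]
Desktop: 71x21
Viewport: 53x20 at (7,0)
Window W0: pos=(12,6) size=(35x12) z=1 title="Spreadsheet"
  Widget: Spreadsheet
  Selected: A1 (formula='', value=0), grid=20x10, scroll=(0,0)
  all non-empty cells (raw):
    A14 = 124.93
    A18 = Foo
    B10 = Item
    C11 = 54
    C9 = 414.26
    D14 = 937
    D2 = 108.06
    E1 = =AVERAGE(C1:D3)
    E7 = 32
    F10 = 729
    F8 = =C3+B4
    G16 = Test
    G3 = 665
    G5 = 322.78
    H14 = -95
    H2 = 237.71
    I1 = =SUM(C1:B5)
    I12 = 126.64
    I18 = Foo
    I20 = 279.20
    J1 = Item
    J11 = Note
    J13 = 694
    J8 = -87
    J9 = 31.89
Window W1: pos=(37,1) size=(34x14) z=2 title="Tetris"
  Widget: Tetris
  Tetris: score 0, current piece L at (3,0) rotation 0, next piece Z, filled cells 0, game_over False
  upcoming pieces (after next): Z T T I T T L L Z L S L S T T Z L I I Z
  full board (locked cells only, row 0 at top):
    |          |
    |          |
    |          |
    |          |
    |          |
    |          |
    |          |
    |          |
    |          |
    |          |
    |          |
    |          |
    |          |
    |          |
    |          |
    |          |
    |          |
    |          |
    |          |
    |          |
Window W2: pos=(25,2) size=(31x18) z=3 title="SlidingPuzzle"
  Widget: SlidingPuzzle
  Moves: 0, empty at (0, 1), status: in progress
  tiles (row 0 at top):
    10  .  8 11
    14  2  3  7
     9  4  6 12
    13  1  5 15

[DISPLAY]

                                                     
                              ┏━━━━━━━━━━━━━━━━━━━━━━
                  ┏━━━━━━━━━━━━━━━━━━━━━━━━━━━━━┓    
                  ┃ SlidingPuzzle               ┃────
                  ┠─────────────────────────────┨    
                  ┃┌────┬────┬────┬────┐        ┃    
     ┏━━━━━━━━━━━━┃│ 10 │    │  8 │ 11 │        ┃    
     ┃ Spreadsheet┃├────┼────┼────┼────┤        ┃    
     ┠────────────┃│ 14 │  2 │  3 │  7 │        ┃    
     ┃A1:         ┃├────┼────┼────┼────┤        ┃    
     ┃       A    ┃│  9 │  4 │  6 │ 12 │        ┃    
     ┃------------┃├────┼────┼────┼────┤        ┃    
     ┃  1      [0]┃│ 13 │  1 │  5 │ 15 │        ┃    
     ┃  2        0┃└────┴────┴────┴────┘        ┃    
     ┃  3        0┃Moves: 0                     ┃━━━━
     ┃  4        0┃                             ┃    
     ┃  5        0┃                             ┃    
     ┗━━━━━━━━━━━━┃                             ┃    
                  ┃                             ┃    
                  ┗━━━━━━━━━━━━━━━━━━━━━━━━━━━━━┛    


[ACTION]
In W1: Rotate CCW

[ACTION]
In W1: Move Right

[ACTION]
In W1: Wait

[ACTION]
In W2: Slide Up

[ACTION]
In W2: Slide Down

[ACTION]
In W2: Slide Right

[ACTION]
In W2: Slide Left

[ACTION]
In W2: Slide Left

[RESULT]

                                                     
                              ┏━━━━━━━━━━━━━━━━━━━━━━
                  ┏━━━━━━━━━━━━━━━━━━━━━━━━━━━━━┓    
                  ┃ SlidingPuzzle               ┃────
                  ┠─────────────────────────────┨    
                  ┃┌────┬────┬────┬────┐        ┃    
     ┏━━━━━━━━━━━━┃│ 10 │  8 │    │ 11 │        ┃    
     ┃ Spreadsheet┃├────┼────┼────┼────┤        ┃    
     ┠────────────┃│ 14 │  2 │  3 │  7 │        ┃    
     ┃A1:         ┃├────┼────┼────┼────┤        ┃    
     ┃       A    ┃│  9 │  4 │  6 │ 12 │        ┃    
     ┃------------┃├────┼────┼────┼────┤        ┃    
     ┃  1      [0]┃│ 13 │  1 │  5 │ 15 │        ┃    
     ┃  2        0┃└────┴────┴────┴────┘        ┃    
     ┃  3        0┃Moves: 5                     ┃━━━━
     ┃  4        0┃                             ┃    
     ┃  5        0┃                             ┃    
     ┗━━━━━━━━━━━━┃                             ┃    
                  ┃                             ┃    
                  ┗━━━━━━━━━━━━━━━━━━━━━━━━━━━━━┛    


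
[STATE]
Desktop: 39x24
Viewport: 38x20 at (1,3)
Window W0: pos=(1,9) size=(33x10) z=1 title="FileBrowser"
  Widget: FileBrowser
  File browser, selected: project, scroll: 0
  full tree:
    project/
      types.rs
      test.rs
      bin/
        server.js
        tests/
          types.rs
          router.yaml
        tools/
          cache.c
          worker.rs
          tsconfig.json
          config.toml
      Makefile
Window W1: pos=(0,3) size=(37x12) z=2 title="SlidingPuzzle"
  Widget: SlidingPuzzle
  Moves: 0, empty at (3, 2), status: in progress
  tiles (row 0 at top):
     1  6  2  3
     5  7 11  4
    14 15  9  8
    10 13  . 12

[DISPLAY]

━━━━━━━━━━━━━━━━━━━━━━━━━━━━━━━━━━━┓  
 SlidingPuzzle                     ┃  
───────────────────────────────────┨  
┌────┬────┬────┬────┐              ┃  
│  1 │  6 │  2 │  3 │              ┃  
├────┼────┼────┼────┤              ┃  
│  5 │  7 │ 11 │  4 │              ┃  
├────┼────┼────┼────┤              ┃  
│ 14 │ 15 │  9 │  8 │              ┃  
├────┼────┼────┼────┤              ┃  
│ 10 │ 13 │    │ 12 │              ┃  
━━━━━━━━━━━━━━━━━━━━━━━━━━━━━━━━━━━┛  
┃    [+] bin/                   ┃     
┃    Makefile                   ┃     
┃                               ┃     
┗━━━━━━━━━━━━━━━━━━━━━━━━━━━━━━━┛     
                                      
                                      
                                      
                                      


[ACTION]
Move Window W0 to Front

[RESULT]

━━━━━━━━━━━━━━━━━━━━━━━━━━━━━━━━━━━┓  
 SlidingPuzzle                     ┃  
───────────────────────────────────┨  
┌────┬────┬────┬────┐              ┃  
│  1 │  6 │  2 │  3 │              ┃  
├────┼────┼────┼────┤              ┃  
┏━━━━━━━━━━━━━━━━━━━━━━━━━━━━━━━┓  ┃  
┃ FileBrowser                   ┃  ┃  
┠───────────────────────────────┨  ┃  
┃> [-] project/                 ┃  ┃  
┃    types.rs                   ┃  ┃  
┃    test.rs                    ┃━━┛  
┃    [+] bin/                   ┃     
┃    Makefile                   ┃     
┃                               ┃     
┗━━━━━━━━━━━━━━━━━━━━━━━━━━━━━━━┛     
                                      
                                      
                                      
                                      


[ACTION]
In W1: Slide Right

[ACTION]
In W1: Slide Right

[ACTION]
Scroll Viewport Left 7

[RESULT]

┏━━━━━━━━━━━━━━━━━━━━━━━━━━━━━━━━━━━┓ 
┃ SlidingPuzzle                     ┃ 
┠───────────────────────────────────┨ 
┃┌────┬────┬────┬────┐              ┃ 
┃│  1 │  6 │  2 │  3 │              ┃ 
┃├────┼────┼────┼────┤              ┃ 
┃┏━━━━━━━━━━━━━━━━━━━━━━━━━━━━━━━┓  ┃ 
┃┃ FileBrowser                   ┃  ┃ 
┃┠───────────────────────────────┨  ┃ 
┃┃> [-] project/                 ┃  ┃ 
┃┃    types.rs                   ┃  ┃ 
┗┃    test.rs                    ┃━━┛ 
 ┃    [+] bin/                   ┃    
 ┃    Makefile                   ┃    
 ┃                               ┃    
 ┗━━━━━━━━━━━━━━━━━━━━━━━━━━━━━━━┛    
                                      
                                      
                                      
                                      


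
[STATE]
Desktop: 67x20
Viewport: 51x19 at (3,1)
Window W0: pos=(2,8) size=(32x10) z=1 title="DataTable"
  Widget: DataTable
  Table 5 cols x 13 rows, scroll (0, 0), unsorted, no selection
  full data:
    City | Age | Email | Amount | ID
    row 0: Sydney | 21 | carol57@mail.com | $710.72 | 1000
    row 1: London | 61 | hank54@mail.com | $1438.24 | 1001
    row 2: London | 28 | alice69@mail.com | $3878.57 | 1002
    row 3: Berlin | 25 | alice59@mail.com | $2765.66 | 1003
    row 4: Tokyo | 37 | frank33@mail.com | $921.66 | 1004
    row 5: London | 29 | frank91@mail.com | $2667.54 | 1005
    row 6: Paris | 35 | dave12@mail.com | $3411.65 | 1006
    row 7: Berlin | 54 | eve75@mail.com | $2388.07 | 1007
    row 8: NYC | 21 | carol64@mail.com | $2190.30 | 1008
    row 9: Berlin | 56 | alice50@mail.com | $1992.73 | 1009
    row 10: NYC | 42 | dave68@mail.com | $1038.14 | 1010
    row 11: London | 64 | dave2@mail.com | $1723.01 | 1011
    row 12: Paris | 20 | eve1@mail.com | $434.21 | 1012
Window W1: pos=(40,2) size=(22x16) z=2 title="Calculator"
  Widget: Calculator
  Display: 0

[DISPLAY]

                                                   
                                     ┏━━━━━━━━━━━━━
                                     ┃ Calculator  
                                     ┠─────────────
                                     ┃             
                                     ┃┌───┬───┬───┬
                                     ┃│ 7 │ 8 │ 9 │
━━━━━━━━━━━━━━━━━━━━━━━━━━━━━━┓      ┃├───┼───┼───┼
 DataTable                    ┃      ┃│ 4 │ 5 │ 6 │
──────────────────────────────┨      ┃├───┼───┼───┼
City  │Age│Email           │Am┃      ┃│ 1 │ 2 │ 3 │
──────┼───┼────────────────┼──┃      ┃├───┼───┼───┼
Sydney│21 │carol57@mail.com│$7┃      ┃│ 0 │ . │ = │
London│61 │hank54@mail.com │$1┃      ┃├───┼───┼───┼
London│28 │alice69@mail.com│$3┃      ┃│ C │ MC│ MR│
Berlin│25 │alice59@mail.com│$2┃      ┃└───┴───┴───┴
━━━━━━━━━━━━━━━━━━━━━━━━━━━━━━┛      ┗━━━━━━━━━━━━━
                                                   
                                                   


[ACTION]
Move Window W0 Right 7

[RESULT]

                                                   
                                     ┏━━━━━━━━━━━━━
                                     ┃ Calculator  
                                     ┠─────────────
                                     ┃             
                                     ┃┌───┬───┬───┬
                                     ┃│ 7 │ 8 │ 9 │
      ┏━━━━━━━━━━━━━━━━━━━━━━━━━━━━━━┃├───┼───┼───┼
      ┃ DataTable                    ┃│ 4 │ 5 │ 6 │
      ┠──────────────────────────────┃├───┼───┼───┼
      ┃City  │Age│Email           │Am┃│ 1 │ 2 │ 3 │
      ┃──────┼───┼────────────────┼──┃├───┼───┼───┼
      ┃Sydney│21 │carol57@mail.com│$7┃│ 0 │ . │ = │
      ┃London│61 │hank54@mail.com │$1┃├───┼───┼───┼
      ┃London│28 │alice69@mail.com│$3┃│ C │ MC│ MR│
      ┃Berlin│25 │alice59@mail.com│$2┃└───┴───┴───┴
      ┗━━━━━━━━━━━━━━━━━━━━━━━━━━━━━━┗━━━━━━━━━━━━━
                                                   
                                                   


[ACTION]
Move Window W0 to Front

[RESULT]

                                                   
                                     ┏━━━━━━━━━━━━━
                                     ┃ Calculator  
                                     ┠─────────────
                                     ┃             
                                     ┃┌───┬───┬───┬
                                     ┃│ 7 │ 8 │ 9 │
      ┏━━━━━━━━━━━━━━━━━━━━━━━━━━━━━━┓├───┼───┼───┼
      ┃ DataTable                    ┃│ 4 │ 5 │ 6 │
      ┠──────────────────────────────┨├───┼───┼───┼
      ┃City  │Age│Email           │Am┃│ 1 │ 2 │ 3 │
      ┃──────┼───┼────────────────┼──┃├───┼───┼───┼
      ┃Sydney│21 │carol57@mail.com│$7┃│ 0 │ . │ = │
      ┃London│61 │hank54@mail.com │$1┃├───┼───┼───┼
      ┃London│28 │alice69@mail.com│$3┃│ C │ MC│ MR│
      ┃Berlin│25 │alice59@mail.com│$2┃└───┴───┴───┴
      ┗━━━━━━━━━━━━━━━━━━━━━━━━━━━━━━┛━━━━━━━━━━━━━
                                                   
                                                   


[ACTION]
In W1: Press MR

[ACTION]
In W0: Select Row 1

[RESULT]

                                                   
                                     ┏━━━━━━━━━━━━━
                                     ┃ Calculator  
                                     ┠─────────────
                                     ┃             
                                     ┃┌───┬───┬───┬
                                     ┃│ 7 │ 8 │ 9 │
      ┏━━━━━━━━━━━━━━━━━━━━━━━━━━━━━━┓├───┼───┼───┼
      ┃ DataTable                    ┃│ 4 │ 5 │ 6 │
      ┠──────────────────────────────┨├───┼───┼───┼
      ┃City  │Age│Email           │Am┃│ 1 │ 2 │ 3 │
      ┃──────┼───┼────────────────┼──┃├───┼───┼───┼
      ┃Sydney│21 │carol57@mail.com│$7┃│ 0 │ . │ = │
      ┃>ondon│61 │hank54@mail.com │$1┃├───┼───┼───┼
      ┃London│28 │alice69@mail.com│$3┃│ C │ MC│ MR│
      ┃Berlin│25 │alice59@mail.com│$2┃└───┴───┴───┴
      ┗━━━━━━━━━━━━━━━━━━━━━━━━━━━━━━┛━━━━━━━━━━━━━
                                                   
                                                   


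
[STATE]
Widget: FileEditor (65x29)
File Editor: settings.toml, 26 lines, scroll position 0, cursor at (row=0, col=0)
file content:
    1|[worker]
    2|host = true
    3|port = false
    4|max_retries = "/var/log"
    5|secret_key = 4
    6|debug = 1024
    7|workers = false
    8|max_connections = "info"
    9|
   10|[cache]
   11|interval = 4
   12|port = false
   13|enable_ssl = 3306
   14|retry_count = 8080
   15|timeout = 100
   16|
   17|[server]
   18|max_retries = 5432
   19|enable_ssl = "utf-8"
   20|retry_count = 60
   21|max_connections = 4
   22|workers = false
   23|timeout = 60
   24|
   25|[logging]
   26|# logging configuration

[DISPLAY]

█worker]                                                        ▲
host = true                                                     █
port = false                                                    ░
max_retries = "/var/log"                                        ░
secret_key = 4                                                  ░
debug = 1024                                                    ░
workers = false                                                 ░
max_connections = "info"                                        ░
                                                                ░
[cache]                                                         ░
interval = 4                                                    ░
port = false                                                    ░
enable_ssl = 3306                                               ░
retry_count = 8080                                              ░
timeout = 100                                                   ░
                                                                ░
[server]                                                        ░
max_retries = 5432                                              ░
enable_ssl = "utf-8"                                            ░
retry_count = 60                                                ░
max_connections = 4                                             ░
workers = false                                                 ░
timeout = 60                                                    ░
                                                                ░
[logging]                                                       ░
# logging configuration                                         ░
                                                                ░
                                                                ░
                                                                ▼


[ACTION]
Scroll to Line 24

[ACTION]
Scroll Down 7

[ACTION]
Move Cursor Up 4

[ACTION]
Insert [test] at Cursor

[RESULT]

test█worker]                                                    ▲
host = true                                                     █
port = false                                                    ░
max_retries = "/var/log"                                        ░
secret_key = 4                                                  ░
debug = 1024                                                    ░
workers = false                                                 ░
max_connections = "info"                                        ░
                                                                ░
[cache]                                                         ░
interval = 4                                                    ░
port = false                                                    ░
enable_ssl = 3306                                               ░
retry_count = 8080                                              ░
timeout = 100                                                   ░
                                                                ░
[server]                                                        ░
max_retries = 5432                                              ░
enable_ssl = "utf-8"                                            ░
retry_count = 60                                                ░
max_connections = 4                                             ░
workers = false                                                 ░
timeout = 60                                                    ░
                                                                ░
[logging]                                                       ░
# logging configuration                                         ░
                                                                ░
                                                                ░
                                                                ▼


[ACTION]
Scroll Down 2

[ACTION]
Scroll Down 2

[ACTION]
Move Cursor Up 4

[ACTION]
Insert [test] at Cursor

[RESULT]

testtest█worker]                                                ▲
host = true                                                     █
port = false                                                    ░
max_retries = "/var/log"                                        ░
secret_key = 4                                                  ░
debug = 1024                                                    ░
workers = false                                                 ░
max_connections = "info"                                        ░
                                                                ░
[cache]                                                         ░
interval = 4                                                    ░
port = false                                                    ░
enable_ssl = 3306                                               ░
retry_count = 8080                                              ░
timeout = 100                                                   ░
                                                                ░
[server]                                                        ░
max_retries = 5432                                              ░
enable_ssl = "utf-8"                                            ░
retry_count = 60                                                ░
max_connections = 4                                             ░
workers = false                                                 ░
timeout = 60                                                    ░
                                                                ░
[logging]                                                       ░
# logging configuration                                         ░
                                                                ░
                                                                ░
                                                                ▼


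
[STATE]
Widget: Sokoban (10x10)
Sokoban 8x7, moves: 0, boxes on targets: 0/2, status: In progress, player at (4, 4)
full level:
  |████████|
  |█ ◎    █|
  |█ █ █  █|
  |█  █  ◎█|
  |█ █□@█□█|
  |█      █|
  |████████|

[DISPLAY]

████████  
█ ◎    █  
█ █ █  █  
█  █  ◎█  
█ █□@█□█  
█      █  
████████  
Moves: 0  
          
          


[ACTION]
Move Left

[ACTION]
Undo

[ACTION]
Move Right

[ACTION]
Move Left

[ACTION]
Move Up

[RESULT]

████████  
█ ◎    █  
█ █ █  █  
█  █@ ◎█  
█ █□ █□█  
█      █  
████████  
Moves: 1  
          
          


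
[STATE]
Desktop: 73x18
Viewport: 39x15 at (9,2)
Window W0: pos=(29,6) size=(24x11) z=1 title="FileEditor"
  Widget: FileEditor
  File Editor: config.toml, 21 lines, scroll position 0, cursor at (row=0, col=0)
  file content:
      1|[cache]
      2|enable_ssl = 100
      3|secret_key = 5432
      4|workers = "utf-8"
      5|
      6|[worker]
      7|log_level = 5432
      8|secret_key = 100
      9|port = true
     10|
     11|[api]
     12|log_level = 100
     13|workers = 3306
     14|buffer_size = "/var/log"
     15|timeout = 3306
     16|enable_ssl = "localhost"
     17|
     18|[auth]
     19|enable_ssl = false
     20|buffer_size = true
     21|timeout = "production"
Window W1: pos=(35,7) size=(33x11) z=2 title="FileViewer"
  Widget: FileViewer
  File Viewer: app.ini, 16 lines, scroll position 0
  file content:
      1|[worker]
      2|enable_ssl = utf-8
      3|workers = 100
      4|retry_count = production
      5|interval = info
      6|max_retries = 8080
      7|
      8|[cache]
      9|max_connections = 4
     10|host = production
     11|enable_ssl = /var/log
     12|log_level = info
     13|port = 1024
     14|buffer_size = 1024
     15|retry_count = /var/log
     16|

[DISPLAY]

                                       
                                       
                                       
                                       
                    ┏━━━━━━━━━━━━━━━━━━
                    ┃ File┏━━━━━━━━━━━━
                    ┠─────┃ FileViewer 
                    ┃█cach┠────────────
                    ┃enabl┃[worker]    
                    ┃secre┃enable_ssl =
                    ┃worke┃workers = 10
                    ┃     ┃retry_count 
                    ┃[work┃interval = i
                    ┃log_l┃max_retries 
                    ┗━━━━━┃            


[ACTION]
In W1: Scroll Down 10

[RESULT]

                                       
                                       
                                       
                                       
                    ┏━━━━━━━━━━━━━━━━━━
                    ┃ File┏━━━━━━━━━━━━
                    ┠─────┃ FileViewer 
                    ┃█cach┠────────────
                    ┃enabl┃host = produ
                    ┃secre┃enable_ssl =
                    ┃worke┃log_level = 
                    ┃     ┃port = 1024 
                    ┃[work┃buffer_size 
                    ┃log_l┃retry_count 
                    ┗━━━━━┃            


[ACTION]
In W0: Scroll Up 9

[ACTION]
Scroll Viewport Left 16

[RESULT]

                                       
                                       
                                       
                                       
                             ┏━━━━━━━━━
                             ┃ File┏━━━
                             ┠─────┃ Fi
                             ┃█cach┠───
                             ┃enabl┃hos
                             ┃secre┃ena
                             ┃worke┃log
                             ┃     ┃por
                             ┃[work┃buf
                             ┃log_l┃ret
                             ┗━━━━━┃   


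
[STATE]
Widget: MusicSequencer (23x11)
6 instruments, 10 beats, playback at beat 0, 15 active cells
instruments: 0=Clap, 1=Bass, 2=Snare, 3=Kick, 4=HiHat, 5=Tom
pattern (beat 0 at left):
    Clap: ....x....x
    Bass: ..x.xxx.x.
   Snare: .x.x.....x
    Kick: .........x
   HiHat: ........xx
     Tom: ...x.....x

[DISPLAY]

      ▼123456789       
  Clap····█····█       
  Bass··█·███·█·       
 Snare·█·█·····█       
  Kick·········█       
 HiHat········██       
   Tom···█·····█       
                       
                       
                       
                       


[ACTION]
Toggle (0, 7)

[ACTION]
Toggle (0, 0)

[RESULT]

      ▼123456789       
  Clap█···█··█·█       
  Bass··█·███·█·       
 Snare·█·█·····█       
  Kick·········█       
 HiHat········██       
   Tom···█·····█       
                       
                       
                       
                       


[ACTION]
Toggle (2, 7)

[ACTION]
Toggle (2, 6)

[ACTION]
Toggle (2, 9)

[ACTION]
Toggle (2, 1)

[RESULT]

      ▼123456789       
  Clap█···█··█·█       
  Bass··█·███·█·       
 Snare···█··██··       
  Kick·········█       
 HiHat········██       
   Tom···█·····█       
                       
                       
                       
                       


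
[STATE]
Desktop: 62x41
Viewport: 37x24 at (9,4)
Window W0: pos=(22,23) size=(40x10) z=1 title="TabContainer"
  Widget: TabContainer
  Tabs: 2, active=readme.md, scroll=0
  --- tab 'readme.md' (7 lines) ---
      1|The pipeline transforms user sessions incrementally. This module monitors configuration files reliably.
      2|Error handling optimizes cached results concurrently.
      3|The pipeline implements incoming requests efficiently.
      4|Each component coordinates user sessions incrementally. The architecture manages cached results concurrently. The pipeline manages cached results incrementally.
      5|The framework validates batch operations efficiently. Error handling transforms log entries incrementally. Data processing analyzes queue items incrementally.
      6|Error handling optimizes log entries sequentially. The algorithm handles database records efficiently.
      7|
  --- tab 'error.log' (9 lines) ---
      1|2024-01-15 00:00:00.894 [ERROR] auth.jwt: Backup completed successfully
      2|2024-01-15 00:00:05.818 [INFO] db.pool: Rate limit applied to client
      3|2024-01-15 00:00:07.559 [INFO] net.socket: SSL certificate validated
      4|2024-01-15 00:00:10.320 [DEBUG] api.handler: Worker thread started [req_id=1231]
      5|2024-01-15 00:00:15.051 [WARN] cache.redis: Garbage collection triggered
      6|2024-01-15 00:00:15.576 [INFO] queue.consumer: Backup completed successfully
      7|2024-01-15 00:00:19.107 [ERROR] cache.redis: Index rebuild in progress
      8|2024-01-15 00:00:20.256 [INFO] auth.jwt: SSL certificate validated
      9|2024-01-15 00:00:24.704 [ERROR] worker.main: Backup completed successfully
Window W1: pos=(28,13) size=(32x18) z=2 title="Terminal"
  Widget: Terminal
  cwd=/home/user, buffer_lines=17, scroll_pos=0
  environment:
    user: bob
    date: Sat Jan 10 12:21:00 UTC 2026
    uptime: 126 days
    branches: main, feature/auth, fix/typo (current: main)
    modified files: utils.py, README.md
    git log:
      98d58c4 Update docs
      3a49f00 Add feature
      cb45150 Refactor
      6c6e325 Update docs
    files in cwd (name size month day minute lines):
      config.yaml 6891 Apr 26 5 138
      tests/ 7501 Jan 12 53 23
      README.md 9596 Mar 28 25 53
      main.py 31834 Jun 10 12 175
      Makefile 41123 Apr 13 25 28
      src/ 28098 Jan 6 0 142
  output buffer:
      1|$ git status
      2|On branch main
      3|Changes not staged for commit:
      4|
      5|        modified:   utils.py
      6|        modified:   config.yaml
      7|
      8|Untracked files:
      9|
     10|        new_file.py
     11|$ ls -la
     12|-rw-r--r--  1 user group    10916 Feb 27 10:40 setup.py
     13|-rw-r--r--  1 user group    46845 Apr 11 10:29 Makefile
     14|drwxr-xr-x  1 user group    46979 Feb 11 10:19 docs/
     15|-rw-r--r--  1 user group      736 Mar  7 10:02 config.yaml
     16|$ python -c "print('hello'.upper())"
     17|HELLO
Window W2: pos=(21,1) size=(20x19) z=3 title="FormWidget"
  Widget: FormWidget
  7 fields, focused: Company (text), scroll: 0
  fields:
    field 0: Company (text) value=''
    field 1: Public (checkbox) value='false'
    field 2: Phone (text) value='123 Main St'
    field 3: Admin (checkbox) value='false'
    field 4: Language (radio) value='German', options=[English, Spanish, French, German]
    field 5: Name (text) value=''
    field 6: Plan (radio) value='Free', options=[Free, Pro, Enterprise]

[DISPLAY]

            ┃> Company:    [  ]┃     
            ┃  Public:     [ ] ┃     
            ┃  Phone:      [12]┃     
            ┃  Admin:      [ ] ┃     
            ┃  Language:   ( ) ┃     
            ┃  Name:       [  ]┃     
            ┃  Plan:       (●) ┃     
            ┃                  ┃     
            ┃                  ┃     
            ┃                  ┃━━━━━
            ┃                  ┃     
            ┃                  ┃─────
            ┃                  ┃     
            ┃                  ┃in   
            ┃                  ┃stage
            ┗━━━━━━━━━━━━━━━━━━┛     
                   ┃        modified:
                   ┃        modified:
                   ┃                 
             ┏━━━━━┃Untracked files: 
             ┃ TabC┃                 
             ┠─────┃        new_file.
             ┃[read┃$ ls -la         
             ┃─────┃-rw-r--r--  1 use


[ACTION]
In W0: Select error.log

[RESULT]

            ┃> Company:    [  ]┃     
            ┃  Public:     [ ] ┃     
            ┃  Phone:      [12]┃     
            ┃  Admin:      [ ] ┃     
            ┃  Language:   ( ) ┃     
            ┃  Name:       [  ]┃     
            ┃  Plan:       (●) ┃     
            ┃                  ┃     
            ┃                  ┃     
            ┃                  ┃━━━━━
            ┃                  ┃     
            ┃                  ┃─────
            ┃                  ┃     
            ┃                  ┃in   
            ┃                  ┃stage
            ┗━━━━━━━━━━━━━━━━━━┛     
                   ┃        modified:
                   ┃        modified:
                   ┃                 
             ┏━━━━━┃Untracked files: 
             ┃ TabC┃                 
             ┠─────┃        new_file.
             ┃ read┃$ ls -la         
             ┃─────┃-rw-r--r--  1 use


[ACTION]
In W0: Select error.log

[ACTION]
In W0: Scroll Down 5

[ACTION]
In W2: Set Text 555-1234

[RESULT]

            ┃> Company:    [55]┃     
            ┃  Public:     [ ] ┃     
            ┃  Phone:      [12]┃     
            ┃  Admin:      [ ] ┃     
            ┃  Language:   ( ) ┃     
            ┃  Name:       [  ]┃     
            ┃  Plan:       (●) ┃     
            ┃                  ┃     
            ┃                  ┃     
            ┃                  ┃━━━━━
            ┃                  ┃     
            ┃                  ┃─────
            ┃                  ┃     
            ┃                  ┃in   
            ┃                  ┃stage
            ┗━━━━━━━━━━━━━━━━━━┛     
                   ┃        modified:
                   ┃        modified:
                   ┃                 
             ┏━━━━━┃Untracked files: 
             ┃ TabC┃                 
             ┠─────┃        new_file.
             ┃ read┃$ ls -la         
             ┃─────┃-rw-r--r--  1 use
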